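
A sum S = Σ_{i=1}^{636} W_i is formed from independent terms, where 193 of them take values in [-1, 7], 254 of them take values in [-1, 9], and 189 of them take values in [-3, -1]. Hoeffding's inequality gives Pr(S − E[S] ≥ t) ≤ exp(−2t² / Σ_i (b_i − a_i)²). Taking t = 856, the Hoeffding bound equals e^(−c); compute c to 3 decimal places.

Σ(b_i − a_i)² = 193·8² + 254·10² + 189·2² = 38508.
c = 2t² / 38508 = 2·856² / 38508 = 38.0563.

38.056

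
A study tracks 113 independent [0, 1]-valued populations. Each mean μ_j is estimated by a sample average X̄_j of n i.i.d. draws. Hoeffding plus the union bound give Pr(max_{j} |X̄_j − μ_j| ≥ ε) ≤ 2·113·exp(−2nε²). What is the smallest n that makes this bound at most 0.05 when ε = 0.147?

Need 2·113·exp(−2nε²) ≤ 0.05, i.e. exp(−2nε²) ≤ 0.05/226.
So 2nε² ≥ ln(226/0.05) = 8.416267.
Hence n ≥ 8.416267/(2·0.147²) = 194.740.
The smallest integer n is 195.

195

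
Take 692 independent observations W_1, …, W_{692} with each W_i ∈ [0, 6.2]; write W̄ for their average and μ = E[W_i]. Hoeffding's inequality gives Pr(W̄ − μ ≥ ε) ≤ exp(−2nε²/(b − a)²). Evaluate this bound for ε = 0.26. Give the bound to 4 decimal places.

0.0877

Exponent: 2nε²/(b − a)² = 2·692·0.26² / 6.2² = 2.43388.
Bound = exp(−2.43388) = 0.08770.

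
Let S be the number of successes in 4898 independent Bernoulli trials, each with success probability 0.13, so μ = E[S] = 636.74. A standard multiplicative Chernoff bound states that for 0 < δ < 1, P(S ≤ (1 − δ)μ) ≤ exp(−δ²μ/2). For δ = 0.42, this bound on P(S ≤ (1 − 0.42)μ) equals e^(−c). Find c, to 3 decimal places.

56.160

c = δ²μ/2 = 0.42²·636.74/2 = 56.1605.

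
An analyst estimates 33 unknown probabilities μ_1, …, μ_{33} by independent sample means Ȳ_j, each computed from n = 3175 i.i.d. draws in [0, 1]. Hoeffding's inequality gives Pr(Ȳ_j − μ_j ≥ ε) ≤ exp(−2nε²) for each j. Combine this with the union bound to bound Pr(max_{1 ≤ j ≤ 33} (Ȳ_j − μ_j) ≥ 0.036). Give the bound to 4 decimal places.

Per-experiment Hoeffding bound: exp(−2·3175·0.036²) = exp(−8.22960) = 0.00026664.
Union bound over 33 events: 33·0.00026664 = 0.00880.

0.0088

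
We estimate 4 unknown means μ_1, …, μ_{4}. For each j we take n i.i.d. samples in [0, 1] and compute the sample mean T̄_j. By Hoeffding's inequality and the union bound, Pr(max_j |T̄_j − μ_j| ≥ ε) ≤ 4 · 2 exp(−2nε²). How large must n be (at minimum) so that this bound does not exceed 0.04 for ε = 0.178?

84

Need 2·4·exp(−2nε²) ≤ 0.04, i.e. exp(−2nε²) ≤ 0.04/8.
So 2nε² ≥ ln(8/0.04) = 5.298317.
Hence n ≥ 5.298317/(2·0.178²) = 83.612.
The smallest integer n is 84.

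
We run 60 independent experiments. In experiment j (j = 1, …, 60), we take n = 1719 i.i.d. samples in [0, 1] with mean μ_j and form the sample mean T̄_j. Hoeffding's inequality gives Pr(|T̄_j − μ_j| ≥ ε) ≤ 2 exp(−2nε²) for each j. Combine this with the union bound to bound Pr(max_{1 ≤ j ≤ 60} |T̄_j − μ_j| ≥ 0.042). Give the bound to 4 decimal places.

Per-experiment Hoeffding bound: 2·exp(−2·1719·0.042²) = 2·exp(−6.06463) = 0.0046472.
Union bound over 60 events: 60·0.0046472 = 0.27883.

0.2788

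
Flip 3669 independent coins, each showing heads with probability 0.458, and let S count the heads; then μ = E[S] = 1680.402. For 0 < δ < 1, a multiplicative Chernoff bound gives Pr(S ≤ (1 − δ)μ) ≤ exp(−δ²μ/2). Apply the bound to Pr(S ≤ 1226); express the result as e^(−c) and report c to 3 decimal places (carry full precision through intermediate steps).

Write 1226 = (1 − δ)μ, so δ = 1 − 1226/1680.402 = 0.2704127…
Then the exponent is δ²μ/2 = (μ − 1226)²/(2μ) = 61.438030.

61.438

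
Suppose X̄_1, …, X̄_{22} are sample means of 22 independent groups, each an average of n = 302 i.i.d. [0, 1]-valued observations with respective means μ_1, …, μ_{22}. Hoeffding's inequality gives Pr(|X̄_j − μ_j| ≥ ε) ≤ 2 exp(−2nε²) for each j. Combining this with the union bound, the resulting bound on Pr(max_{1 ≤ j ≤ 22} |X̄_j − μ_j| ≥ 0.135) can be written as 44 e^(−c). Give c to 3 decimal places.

11.008

Union bound over the 22 events: Pr(max_{1 ≤ j ≤ 22} |X̄_j − μ_j| ≥ 0.135) ≤ 22·2·exp(−2nε²) = 44 exp(−2·302·0.135²).
So c = 2·302·0.135² = 11.0079.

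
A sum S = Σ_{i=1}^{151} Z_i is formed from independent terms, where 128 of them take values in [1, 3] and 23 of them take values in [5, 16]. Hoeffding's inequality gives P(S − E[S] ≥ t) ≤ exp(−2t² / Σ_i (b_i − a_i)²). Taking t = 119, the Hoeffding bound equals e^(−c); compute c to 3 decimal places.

8.595

Σ(b_i − a_i)² = 128·2² + 23·11² = 3295.
c = 2t² / 3295 = 2·119² / 3295 = 8.5954.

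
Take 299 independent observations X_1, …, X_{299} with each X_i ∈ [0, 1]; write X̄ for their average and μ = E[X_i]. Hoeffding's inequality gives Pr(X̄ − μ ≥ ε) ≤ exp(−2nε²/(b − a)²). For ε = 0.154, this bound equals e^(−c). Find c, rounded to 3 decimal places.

14.182

c = 2nε²/(b − a)² = 2·299·0.154² / 1² = 14.1822.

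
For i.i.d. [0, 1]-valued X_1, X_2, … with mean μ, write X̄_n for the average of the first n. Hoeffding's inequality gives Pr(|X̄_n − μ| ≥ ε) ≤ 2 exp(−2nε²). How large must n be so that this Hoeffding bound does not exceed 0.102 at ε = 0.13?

89

Require 2·exp(−2nε²) ≤ 0.102, i.e. 2nε² ≥ ln(2/0.102) = 2.975930.
So n ≥ 2.975930 / (2·0.13²) = 88.045.
The smallest integer n is 89.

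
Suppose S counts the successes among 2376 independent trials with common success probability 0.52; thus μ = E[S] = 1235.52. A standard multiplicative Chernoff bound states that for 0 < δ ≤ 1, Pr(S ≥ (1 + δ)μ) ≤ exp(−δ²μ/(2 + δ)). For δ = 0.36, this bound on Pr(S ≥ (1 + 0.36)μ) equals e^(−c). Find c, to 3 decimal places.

67.849

c = δ²μ/(2 + δ) = 0.36²·1235.52/(2 + 0.36) = 67.8489.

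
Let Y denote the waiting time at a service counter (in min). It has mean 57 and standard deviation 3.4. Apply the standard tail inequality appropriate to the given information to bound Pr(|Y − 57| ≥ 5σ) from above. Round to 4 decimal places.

0.0400

Mean and variance are known, so Chebyshev's inequality applies.
Chebyshev: Pr(|Y − μ| ≥ t) ≤ Var(Y)/t².
Var(Y) = σ² = 3.4² = 11.56.
t = 5·3.4 = 17.
Bound = 11.56 / 289 = 0.0400.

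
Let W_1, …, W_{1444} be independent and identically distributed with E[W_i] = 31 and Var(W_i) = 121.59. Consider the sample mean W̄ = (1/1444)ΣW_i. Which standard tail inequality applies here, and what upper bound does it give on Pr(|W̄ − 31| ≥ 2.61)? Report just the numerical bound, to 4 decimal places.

With mean and variance of each term known, Chebyshev's inequality bounds the deviation of the sum (or sample mean).
Var(W̄) = Var(W_i)/n = 121.59/1444 = 0.084204.
Chebyshev: Pr(|W̄ − 31| ≥ 2.61) ≤ Var(W̄)/(2.61)² = 121.59/(1444·2.61²) = 0.0124.

0.0124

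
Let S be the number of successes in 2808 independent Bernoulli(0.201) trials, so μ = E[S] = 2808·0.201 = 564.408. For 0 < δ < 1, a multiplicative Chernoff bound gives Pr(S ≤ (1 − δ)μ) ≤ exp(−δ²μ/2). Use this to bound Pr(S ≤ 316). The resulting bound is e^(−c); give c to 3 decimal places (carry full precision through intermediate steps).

54.665

Write 316 = (1 − δ)μ, so δ = 1 − 316/564.408 = 0.4401213…
Then the exponent is δ²μ/2 = (μ − 316)²/(2μ) = 54.664830.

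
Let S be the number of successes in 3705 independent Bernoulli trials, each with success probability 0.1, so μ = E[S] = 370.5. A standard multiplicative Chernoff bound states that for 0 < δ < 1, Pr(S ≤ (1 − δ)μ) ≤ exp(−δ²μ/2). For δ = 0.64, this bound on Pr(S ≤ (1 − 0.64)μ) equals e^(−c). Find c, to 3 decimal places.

75.878

c = δ²μ/2 = 0.64²·370.5/2 = 75.8784.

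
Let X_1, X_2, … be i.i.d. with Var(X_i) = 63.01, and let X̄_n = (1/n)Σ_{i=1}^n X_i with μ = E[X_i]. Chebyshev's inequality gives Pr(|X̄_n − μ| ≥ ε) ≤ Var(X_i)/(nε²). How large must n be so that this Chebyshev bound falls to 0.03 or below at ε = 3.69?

155

Require 63.01/(n·3.69²) ≤ 0.03, i.e. n ≥ 63.01/(0.03·3.69²) = 154.254.
The smallest integer n is 155.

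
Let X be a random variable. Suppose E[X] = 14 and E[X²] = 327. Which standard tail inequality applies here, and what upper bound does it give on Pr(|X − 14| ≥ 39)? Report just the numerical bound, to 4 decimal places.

0.0861

The first two moments determine the variance, so Chebyshev's inequality is the sharpest standard bound available.
Var(X) = E[X²] − (E[X])² = 327 − 196 = 131.
Chebyshev's inequality: Pr(|X − μ| ≥ t) ≤ Var(X)/t² = 131/1521 = 0.0861.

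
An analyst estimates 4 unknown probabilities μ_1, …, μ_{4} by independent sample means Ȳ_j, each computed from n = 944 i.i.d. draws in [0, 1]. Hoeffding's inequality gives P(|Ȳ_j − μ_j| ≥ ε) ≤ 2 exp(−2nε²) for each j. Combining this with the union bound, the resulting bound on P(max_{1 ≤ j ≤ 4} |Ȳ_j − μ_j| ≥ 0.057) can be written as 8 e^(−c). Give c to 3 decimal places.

6.134

Union bound over the 4 events: P(max_{1 ≤ j ≤ 4} |Ȳ_j − μ_j| ≥ 0.057) ≤ 4·2·exp(−2nε²) = 8 exp(−2·944·0.057²).
So c = 2·944·0.057² = 6.1341.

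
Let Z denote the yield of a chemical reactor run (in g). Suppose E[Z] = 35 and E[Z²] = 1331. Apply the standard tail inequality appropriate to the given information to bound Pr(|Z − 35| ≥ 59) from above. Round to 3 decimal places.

0.030

The first two moments determine the variance, so Chebyshev's inequality is the sharpest standard bound available.
Var(Z) = E[Z²] − (E[Z])² = 1331 − 1225 = 106.
Chebyshev's inequality: Pr(|Z − μ| ≥ t) ≤ Var(Z)/t² = 106/3481 = 0.0305.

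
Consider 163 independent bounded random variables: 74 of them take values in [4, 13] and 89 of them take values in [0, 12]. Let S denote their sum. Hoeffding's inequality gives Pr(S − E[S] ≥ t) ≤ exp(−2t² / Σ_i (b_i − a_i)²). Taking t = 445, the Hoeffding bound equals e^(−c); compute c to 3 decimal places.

21.055

Σ(b_i − a_i)² = 74·9² + 89·12² = 18810.
c = 2t² / 18810 = 2·445² / 18810 = 21.0553.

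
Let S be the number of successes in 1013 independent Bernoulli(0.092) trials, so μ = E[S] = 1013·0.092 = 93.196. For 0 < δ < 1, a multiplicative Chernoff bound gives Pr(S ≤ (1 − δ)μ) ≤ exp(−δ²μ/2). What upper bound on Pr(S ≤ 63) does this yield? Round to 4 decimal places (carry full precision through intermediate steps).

0.0075

Write 63 = (1 − δ)μ, so δ = 1 − 63/93.196 = 0.3240053…
Then the exponent is δ²μ/2 = (μ − 63)²/(2μ) = 4.891832.
Bound = exp(−4.891832) = 0.00751.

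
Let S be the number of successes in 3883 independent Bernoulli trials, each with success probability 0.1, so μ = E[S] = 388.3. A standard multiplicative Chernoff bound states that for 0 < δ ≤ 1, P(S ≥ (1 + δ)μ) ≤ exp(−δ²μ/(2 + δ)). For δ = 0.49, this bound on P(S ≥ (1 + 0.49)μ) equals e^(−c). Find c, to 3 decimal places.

c = δ²μ/(2 + δ) = 0.49²·388.3/(2 + 0.49) = 37.4421.

37.442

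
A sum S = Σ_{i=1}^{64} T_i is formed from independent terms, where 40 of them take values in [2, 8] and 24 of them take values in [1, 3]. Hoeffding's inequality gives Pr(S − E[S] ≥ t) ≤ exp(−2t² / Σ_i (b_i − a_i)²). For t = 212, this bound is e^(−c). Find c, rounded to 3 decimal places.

Σ(b_i − a_i)² = 40·6² + 24·2² = 1536.
c = 2t² / 1536 = 2·212² / 1536 = 58.5208.

58.521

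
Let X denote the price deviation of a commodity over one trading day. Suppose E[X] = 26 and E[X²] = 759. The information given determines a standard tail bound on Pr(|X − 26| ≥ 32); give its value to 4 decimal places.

The first two moments determine the variance, so Chebyshev's inequality is the sharpest standard bound available.
Var(X) = E[X²] − (E[X])² = 759 − 676 = 83.
Chebyshev's inequality: Pr(|X − μ| ≥ t) ≤ Var(X)/t² = 83/1024 = 0.0811.

0.0811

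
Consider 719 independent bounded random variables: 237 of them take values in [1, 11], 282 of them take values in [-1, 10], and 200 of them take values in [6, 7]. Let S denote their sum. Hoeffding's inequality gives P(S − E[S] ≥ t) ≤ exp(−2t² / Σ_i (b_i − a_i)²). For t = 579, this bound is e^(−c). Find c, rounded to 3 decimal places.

11.556

Σ(b_i − a_i)² = 237·10² + 282·11² + 200·1² = 58022.
c = 2t² / 58022 = 2·579² / 58022 = 11.5557.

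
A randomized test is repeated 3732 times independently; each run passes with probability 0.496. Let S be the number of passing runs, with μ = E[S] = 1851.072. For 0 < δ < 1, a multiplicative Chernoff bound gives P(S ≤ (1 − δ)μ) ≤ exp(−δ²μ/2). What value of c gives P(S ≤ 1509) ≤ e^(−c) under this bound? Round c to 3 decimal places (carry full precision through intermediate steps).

Write 1509 = (1 − δ)μ, so δ = 1 − 1509/1851.072 = 0.1847967…
Then the exponent is δ²μ/2 = (μ − 1509)²/(2μ) = 31.606889.

31.607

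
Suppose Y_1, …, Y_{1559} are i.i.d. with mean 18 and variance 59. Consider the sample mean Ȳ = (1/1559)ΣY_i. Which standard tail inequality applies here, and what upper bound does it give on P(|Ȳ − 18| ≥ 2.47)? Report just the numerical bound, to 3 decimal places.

0.006

With mean and variance of each term known, Chebyshev's inequality bounds the deviation of the sum (or sample mean).
Var(Ȳ) = Var(Y_i)/n = 59/1559 = 0.037845.
Chebyshev: P(|Ȳ − 18| ≥ 2.47) ≤ Var(Ȳ)/(2.47)² = 59/(1559·2.47²) = 0.0062.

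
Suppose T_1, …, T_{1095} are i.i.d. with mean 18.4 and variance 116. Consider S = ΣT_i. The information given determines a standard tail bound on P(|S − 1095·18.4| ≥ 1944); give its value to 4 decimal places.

With mean and variance of each term known, Chebyshev's inequality bounds the deviation of the sum (or sample mean).
Var(S) = n·Var(T_i) = 1095·116 = 127020.
Chebyshev: P(|S − 1095·18.4| ≥ 1944) ≤ Var(S)/1944² = 127020/3779136 = 0.0336.

0.0336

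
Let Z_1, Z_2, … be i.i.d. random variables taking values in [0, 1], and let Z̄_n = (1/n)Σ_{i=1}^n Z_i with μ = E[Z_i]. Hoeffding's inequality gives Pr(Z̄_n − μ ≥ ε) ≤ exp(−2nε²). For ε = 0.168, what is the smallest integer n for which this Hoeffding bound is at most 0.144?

35

Require exp(−2nε²) ≤ 0.144, i.e. 2nε² ≥ ln(1/0.144) = 1.937942.
So n ≥ 1.937942 / (2·0.168²) = 34.331.
The smallest integer n is 35.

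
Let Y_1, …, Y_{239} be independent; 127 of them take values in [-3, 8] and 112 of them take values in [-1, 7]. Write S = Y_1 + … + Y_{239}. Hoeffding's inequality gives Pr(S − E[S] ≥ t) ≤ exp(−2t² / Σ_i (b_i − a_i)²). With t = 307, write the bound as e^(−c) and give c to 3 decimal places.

8.365

Σ(b_i − a_i)² = 127·11² + 112·8² = 22535.
c = 2t² / 22535 = 2·307² / 22535 = 8.3647.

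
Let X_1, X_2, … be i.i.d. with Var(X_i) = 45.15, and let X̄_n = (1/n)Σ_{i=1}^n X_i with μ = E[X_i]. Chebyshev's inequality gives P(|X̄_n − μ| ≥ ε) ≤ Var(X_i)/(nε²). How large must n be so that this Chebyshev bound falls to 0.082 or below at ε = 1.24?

359

Require 45.15/(n·1.24²) ≤ 0.082, i.e. n ≥ 45.15/(0.082·1.24²) = 358.097.
The smallest integer n is 359.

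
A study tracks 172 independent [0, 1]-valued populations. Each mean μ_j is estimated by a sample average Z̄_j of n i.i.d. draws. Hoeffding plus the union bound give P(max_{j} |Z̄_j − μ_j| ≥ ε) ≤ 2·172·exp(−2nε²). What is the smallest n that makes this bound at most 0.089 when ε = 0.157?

168

Need 2·172·exp(−2nε²) ≤ 0.089, i.e. exp(−2nε²) ≤ 0.089/344.
So 2nε² ≥ ln(344/0.089) = 8.259761.
Hence n ≥ 8.259761/(2·0.157²) = 167.548.
The smallest integer n is 168.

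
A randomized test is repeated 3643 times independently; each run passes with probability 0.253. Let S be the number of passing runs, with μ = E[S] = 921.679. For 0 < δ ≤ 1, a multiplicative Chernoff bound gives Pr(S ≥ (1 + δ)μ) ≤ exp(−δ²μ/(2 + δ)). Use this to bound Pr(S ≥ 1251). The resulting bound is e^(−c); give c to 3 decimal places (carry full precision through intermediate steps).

49.916

Write 1251 = (1 + δ)μ, so δ = 1251/921.679 − 1 = 0.3573055…
Then the exponent is δ²μ/(2 + δ) = (1251 − μ)² / (μ·(2 + δ)) = 49.916403.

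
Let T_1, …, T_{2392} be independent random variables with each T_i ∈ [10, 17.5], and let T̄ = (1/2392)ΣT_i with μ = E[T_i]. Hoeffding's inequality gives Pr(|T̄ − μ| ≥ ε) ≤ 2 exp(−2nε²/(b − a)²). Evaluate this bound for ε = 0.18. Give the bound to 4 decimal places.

Exponent: 2nε²/(b − a)² = 2·2392·0.18² / 7.5² = 2.75558.
Bound = 2·exp(−2.75558) = 0.12714.

0.1271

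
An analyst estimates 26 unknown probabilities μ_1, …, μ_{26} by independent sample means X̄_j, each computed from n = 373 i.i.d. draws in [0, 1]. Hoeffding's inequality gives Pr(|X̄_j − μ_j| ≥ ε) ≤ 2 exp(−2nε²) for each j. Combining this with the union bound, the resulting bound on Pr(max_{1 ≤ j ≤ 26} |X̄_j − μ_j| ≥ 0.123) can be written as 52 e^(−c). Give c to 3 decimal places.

Union bound over the 26 events: Pr(max_{1 ≤ j ≤ 26} |X̄_j − μ_j| ≥ 0.123) ≤ 26·2·exp(−2nε²) = 52 exp(−2·373·0.123²).
So c = 2·373·0.123² = 11.2862.

11.286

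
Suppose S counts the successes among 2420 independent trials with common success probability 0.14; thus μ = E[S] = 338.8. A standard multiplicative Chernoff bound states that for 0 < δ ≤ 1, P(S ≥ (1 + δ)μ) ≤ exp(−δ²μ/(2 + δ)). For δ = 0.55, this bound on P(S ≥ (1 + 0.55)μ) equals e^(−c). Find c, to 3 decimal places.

40.191

c = δ²μ/(2 + δ) = 0.55²·338.8/(2 + 0.55) = 40.1910.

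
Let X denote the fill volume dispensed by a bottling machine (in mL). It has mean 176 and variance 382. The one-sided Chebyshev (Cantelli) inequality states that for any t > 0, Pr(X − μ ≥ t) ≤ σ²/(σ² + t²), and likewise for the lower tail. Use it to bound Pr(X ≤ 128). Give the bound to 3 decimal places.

0.142

Here σ² = 382 and t = 48, so σ² + t² = 2686.
Cantelli's bound: 382/2686 = 0.1422.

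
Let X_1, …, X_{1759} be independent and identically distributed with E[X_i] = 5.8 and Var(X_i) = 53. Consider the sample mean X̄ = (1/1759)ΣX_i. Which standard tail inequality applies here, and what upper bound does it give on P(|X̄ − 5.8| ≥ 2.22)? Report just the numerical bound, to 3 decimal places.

0.006

With mean and variance of each term known, Chebyshev's inequality bounds the deviation of the sum (or sample mean).
Var(X̄) = Var(X_i)/n = 53/1759 = 0.030131.
Chebyshev: P(|X̄ − 5.8| ≥ 2.22) ≤ Var(X̄)/(2.22)² = 53/(1759·2.22²) = 0.0061.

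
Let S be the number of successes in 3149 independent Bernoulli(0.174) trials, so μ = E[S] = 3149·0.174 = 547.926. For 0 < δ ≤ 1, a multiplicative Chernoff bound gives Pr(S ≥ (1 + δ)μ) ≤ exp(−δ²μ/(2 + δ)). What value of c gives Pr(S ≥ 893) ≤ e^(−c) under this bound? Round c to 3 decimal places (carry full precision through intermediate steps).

Write 893 = (1 + δ)μ, so δ = 893/547.926 − 1 = 0.6297821…
Then the exponent is δ²μ/(2 + δ) = (893 − μ)² / (μ·(2 + δ)) = 82.638571.

82.639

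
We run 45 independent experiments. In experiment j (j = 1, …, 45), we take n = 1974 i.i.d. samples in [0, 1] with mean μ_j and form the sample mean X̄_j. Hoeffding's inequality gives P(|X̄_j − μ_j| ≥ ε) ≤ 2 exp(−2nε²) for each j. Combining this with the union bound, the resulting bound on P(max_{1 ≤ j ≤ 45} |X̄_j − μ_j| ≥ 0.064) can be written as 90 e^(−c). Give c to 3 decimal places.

16.171

Union bound over the 45 events: P(max_{1 ≤ j ≤ 45} |X̄_j − μ_j| ≥ 0.064) ≤ 45·2·exp(−2nε²) = 90 exp(−2·1974·0.064²).
So c = 2·1974·0.064² = 16.1710.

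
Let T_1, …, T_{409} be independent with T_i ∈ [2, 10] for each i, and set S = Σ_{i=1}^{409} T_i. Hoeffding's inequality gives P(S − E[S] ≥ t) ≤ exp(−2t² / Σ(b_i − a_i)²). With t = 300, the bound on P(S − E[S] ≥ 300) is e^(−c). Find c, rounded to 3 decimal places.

6.877

Σ(b_i − a_i)² = 409·(8)² = 26176.
c = 2t²/26176 = 2·300²/26176 = 6.8765.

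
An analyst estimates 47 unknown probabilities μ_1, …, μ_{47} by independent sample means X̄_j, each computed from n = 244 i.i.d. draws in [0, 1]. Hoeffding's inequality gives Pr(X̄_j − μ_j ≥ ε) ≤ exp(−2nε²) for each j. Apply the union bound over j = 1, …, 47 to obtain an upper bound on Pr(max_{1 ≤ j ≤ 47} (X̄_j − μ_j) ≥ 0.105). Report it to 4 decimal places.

Per-experiment Hoeffding bound: exp(−2·244·0.105²) = exp(−5.38020) = 0.0046069.
Union bound over 47 events: 47·0.0046069 = 0.21652.

0.2165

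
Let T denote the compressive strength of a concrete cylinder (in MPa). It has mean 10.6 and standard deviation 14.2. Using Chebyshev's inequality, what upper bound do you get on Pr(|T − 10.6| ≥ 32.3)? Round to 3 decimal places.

Chebyshev: Pr(|T − μ| ≥ t) ≤ Var(T)/t².
Var(T) = σ² = 14.2² = 201.64.
Bound = 201.64 / 1043.29 = 0.1933.

0.193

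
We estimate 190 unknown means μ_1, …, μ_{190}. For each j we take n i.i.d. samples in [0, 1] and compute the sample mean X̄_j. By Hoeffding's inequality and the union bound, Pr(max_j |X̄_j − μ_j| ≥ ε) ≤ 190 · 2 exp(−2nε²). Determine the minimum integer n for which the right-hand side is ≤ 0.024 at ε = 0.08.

756

Need 2·190·exp(−2nε²) ≤ 0.024, i.e. exp(−2nε²) ≤ 0.024/380.
So 2nε² ≥ ln(380/0.024) = 9.669873.
Hence n ≥ 9.669873/(2·0.08²) = 755.459.
The smallest integer n is 756.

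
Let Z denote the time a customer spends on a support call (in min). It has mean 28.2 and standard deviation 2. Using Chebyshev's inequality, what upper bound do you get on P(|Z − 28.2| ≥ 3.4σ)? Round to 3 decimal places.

0.087

Chebyshev: P(|Z − μ| ≥ t) ≤ Var(Z)/t².
Var(Z) = σ² = 2² = 4.
t = 3.4·2 = 6.8.
Bound = 4 / 46.24 = 0.0865.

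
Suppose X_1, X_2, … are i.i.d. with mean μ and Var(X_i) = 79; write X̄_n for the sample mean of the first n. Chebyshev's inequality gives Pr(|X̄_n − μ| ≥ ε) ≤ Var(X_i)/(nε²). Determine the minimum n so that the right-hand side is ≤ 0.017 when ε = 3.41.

400

Require 79/(n·3.41²) ≤ 0.017, i.e. n ≥ 79/(0.017·3.41²) = 399.640.
The smallest integer n is 400.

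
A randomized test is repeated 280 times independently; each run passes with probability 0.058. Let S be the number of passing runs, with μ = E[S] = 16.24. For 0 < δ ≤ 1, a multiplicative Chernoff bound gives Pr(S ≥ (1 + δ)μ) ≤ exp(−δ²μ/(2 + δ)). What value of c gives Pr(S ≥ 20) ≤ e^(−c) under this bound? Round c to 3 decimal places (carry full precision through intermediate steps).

0.390

Write 20 = (1 + δ)μ, so δ = 20/16.24 − 1 = 0.2315271…
Then the exponent is δ²μ/(2 + δ) = (20 − μ)² / (μ·(2 + δ)) = 0.390110.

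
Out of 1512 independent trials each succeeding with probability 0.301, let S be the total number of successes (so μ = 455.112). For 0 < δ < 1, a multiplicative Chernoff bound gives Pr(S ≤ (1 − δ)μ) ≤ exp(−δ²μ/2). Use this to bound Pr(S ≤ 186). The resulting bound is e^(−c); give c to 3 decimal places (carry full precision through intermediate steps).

Write 186 = (1 − δ)μ, so δ = 1 − 186/455.112 = 0.5913094…
Then the exponent is δ²μ/2 = (μ − 186)²/(2μ) = 79.564227.

79.564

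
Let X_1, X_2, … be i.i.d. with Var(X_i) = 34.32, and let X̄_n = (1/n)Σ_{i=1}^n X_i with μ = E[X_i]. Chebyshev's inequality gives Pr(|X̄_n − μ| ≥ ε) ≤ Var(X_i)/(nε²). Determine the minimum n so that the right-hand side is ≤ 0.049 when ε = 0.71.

Require 34.32/(n·0.71²) ≤ 0.049, i.e. n ≥ 34.32/(0.049·0.71²) = 1389.423.
The smallest integer n is 1390.

1390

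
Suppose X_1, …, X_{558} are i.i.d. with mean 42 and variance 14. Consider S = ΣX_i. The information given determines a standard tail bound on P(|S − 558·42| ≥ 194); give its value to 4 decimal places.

0.2076

With mean and variance of each term known, Chebyshev's inequality bounds the deviation of the sum (or sample mean).
Var(S) = n·Var(X_i) = 558·14 = 7812.
Chebyshev: P(|S − 558·42| ≥ 194) ≤ Var(S)/194² = 7812/37636 = 0.2076.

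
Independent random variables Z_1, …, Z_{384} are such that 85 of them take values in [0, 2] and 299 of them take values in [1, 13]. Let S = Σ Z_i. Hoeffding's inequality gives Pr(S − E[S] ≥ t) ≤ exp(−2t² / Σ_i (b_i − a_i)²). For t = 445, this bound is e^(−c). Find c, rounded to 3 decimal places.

Σ(b_i − a_i)² = 85·2² + 299·12² = 43396.
c = 2t² / 43396 = 2·445² / 43396 = 9.1264.

9.126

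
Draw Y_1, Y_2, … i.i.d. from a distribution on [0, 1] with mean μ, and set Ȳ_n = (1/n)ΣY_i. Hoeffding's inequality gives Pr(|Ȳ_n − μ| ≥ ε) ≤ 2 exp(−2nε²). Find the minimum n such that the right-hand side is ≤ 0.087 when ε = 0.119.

Require 2·exp(−2nε²) ≤ 0.087, i.e. 2nε² ≥ ln(2/0.087) = 3.134994.
So n ≥ 3.134994 / (2·0.119²) = 110.691.
The smallest integer n is 111.

111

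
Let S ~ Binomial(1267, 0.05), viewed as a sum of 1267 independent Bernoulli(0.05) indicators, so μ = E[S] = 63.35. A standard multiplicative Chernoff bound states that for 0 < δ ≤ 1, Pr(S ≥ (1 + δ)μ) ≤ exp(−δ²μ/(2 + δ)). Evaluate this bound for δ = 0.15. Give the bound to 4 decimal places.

Exponent = δ²μ/(2 + δ) = 0.15²·63.35/2.15 = 0.6630.
Bound = exp(−0.6630) = 0.51532.

0.5153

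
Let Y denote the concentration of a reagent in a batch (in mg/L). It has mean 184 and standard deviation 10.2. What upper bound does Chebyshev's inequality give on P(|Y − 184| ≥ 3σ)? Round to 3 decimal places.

Chebyshev: P(|Y − μ| ≥ t) ≤ Var(Y)/t².
Var(Y) = σ² = 10.2² = 104.04.
t = 3·10.2 = 30.6.
Bound = 104.04 / 936.36 = 0.1111.

0.111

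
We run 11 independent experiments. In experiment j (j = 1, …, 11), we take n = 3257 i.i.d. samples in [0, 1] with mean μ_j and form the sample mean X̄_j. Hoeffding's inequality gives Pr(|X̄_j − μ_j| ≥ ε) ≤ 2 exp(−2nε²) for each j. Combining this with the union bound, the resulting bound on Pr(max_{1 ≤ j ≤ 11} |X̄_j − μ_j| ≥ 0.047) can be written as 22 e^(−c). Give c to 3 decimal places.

14.389

Union bound over the 11 events: Pr(max_{1 ≤ j ≤ 11} |X̄_j − μ_j| ≥ 0.047) ≤ 11·2·exp(−2nε²) = 22 exp(−2·3257·0.047²).
So c = 2·3257·0.047² = 14.3894.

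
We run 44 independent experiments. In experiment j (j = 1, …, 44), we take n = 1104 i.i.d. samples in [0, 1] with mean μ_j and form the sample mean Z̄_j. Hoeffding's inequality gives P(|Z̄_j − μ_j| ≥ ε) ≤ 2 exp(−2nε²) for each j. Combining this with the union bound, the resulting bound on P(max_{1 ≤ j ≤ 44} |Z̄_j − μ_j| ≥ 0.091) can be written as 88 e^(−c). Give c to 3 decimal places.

Union bound over the 44 events: P(max_{1 ≤ j ≤ 44} |Z̄_j − μ_j| ≥ 0.091) ≤ 44·2·exp(−2nε²) = 88 exp(−2·1104·0.091²).
So c = 2·1104·0.091² = 18.2844.

18.284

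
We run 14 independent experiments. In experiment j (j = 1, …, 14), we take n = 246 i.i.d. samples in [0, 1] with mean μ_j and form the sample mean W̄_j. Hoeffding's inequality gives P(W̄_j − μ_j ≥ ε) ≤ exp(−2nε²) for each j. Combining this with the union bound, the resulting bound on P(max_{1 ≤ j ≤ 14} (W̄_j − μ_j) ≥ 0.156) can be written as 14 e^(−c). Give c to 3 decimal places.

11.973

Union bound over the 14 events: P(max_{1 ≤ j ≤ 14} (W̄_j − μ_j) ≥ 0.156) ≤ 14·exp(−2nε²) = 14 exp(−2·246·0.156²).
So c = 2·246·0.156² = 11.9733.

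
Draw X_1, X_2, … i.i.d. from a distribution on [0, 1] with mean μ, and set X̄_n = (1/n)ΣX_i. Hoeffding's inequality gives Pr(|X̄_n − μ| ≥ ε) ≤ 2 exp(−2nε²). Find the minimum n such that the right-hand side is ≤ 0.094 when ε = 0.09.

189

Require 2·exp(−2nε²) ≤ 0.094, i.e. 2nε² ≥ ln(2/0.094) = 3.057608.
So n ≥ 3.057608 / (2·0.09²) = 188.741.
The smallest integer n is 189.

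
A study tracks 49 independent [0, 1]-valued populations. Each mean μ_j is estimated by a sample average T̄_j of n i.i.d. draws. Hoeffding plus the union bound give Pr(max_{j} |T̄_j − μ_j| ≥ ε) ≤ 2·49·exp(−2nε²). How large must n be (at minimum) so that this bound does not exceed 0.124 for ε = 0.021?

Need 2·49·exp(−2nε²) ≤ 0.124, i.e. exp(−2nε²) ≤ 0.124/98.
So 2nε² ≥ ln(98/0.124) = 6.672441.
Hence n ≥ 6.672441/(2·0.021²) = 7565.126.
The smallest integer n is 7566.

7566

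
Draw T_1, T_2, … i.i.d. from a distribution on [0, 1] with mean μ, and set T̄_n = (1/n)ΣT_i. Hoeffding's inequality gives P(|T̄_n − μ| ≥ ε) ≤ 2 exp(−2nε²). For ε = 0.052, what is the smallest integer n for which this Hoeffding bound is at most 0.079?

Require 2·exp(−2nε²) ≤ 0.079, i.e. 2nε² ≥ ln(2/0.079) = 3.231455.
So n ≥ 3.231455 / (2·0.052²) = 597.532.
The smallest integer n is 598.

598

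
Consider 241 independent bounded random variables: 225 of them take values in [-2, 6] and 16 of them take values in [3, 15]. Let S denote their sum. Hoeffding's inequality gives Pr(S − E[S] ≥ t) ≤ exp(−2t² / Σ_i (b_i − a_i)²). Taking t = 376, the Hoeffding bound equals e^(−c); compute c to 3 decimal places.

16.927

Σ(b_i − a_i)² = 225·8² + 16·12² = 16704.
c = 2t² / 16704 = 2·376² / 16704 = 16.9272.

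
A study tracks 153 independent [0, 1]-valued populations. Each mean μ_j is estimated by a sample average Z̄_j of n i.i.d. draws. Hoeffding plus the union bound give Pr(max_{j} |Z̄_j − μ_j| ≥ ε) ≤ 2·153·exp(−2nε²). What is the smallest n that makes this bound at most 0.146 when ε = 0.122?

Need 2·153·exp(−2nε²) ≤ 0.146, i.e. exp(−2nε²) ≤ 0.146/306.
So 2nε² ≥ ln(306/0.146) = 7.647734.
Hence n ≥ 7.647734/(2·0.122²) = 256.911.
The smallest integer n is 257.

257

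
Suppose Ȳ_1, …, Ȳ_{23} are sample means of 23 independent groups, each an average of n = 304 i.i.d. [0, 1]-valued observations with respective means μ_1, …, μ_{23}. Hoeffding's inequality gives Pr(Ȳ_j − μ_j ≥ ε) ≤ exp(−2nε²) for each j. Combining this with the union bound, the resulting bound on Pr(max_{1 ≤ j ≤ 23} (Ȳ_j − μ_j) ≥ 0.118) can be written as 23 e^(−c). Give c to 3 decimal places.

Union bound over the 23 events: Pr(max_{1 ≤ j ≤ 23} (Ȳ_j − μ_j) ≥ 0.118) ≤ 23·exp(−2nε²) = 23 exp(−2·304·0.118²).
So c = 2·304·0.118² = 8.4658.

8.466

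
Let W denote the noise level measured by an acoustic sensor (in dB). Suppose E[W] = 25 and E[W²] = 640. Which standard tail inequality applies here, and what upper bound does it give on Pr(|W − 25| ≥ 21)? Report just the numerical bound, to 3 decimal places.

The first two moments determine the variance, so Chebyshev's inequality is the sharpest standard bound available.
Var(W) = E[W²] − (E[W])² = 640 − 625 = 15.
Chebyshev's inequality: Pr(|W − μ| ≥ t) ≤ Var(W)/t² = 15/441 = 0.0340.

0.034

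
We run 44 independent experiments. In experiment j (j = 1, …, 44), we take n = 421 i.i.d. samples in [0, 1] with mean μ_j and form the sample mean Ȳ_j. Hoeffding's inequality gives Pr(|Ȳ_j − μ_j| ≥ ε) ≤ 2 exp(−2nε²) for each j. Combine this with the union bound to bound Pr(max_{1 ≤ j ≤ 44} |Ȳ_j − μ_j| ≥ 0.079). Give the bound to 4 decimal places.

Per-experiment Hoeffding bound: 2·exp(−2·421·0.079²) = 2·exp(−5.25492) = 0.010444.
Union bound over 44 events: 44·0.010444 = 0.45951.

0.4595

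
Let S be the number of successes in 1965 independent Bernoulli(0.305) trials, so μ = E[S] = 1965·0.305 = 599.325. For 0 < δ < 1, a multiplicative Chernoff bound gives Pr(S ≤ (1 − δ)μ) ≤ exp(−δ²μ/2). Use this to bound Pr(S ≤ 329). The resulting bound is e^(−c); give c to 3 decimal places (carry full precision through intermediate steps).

Write 329 = (1 − δ)μ, so δ = 1 − 329/599.325 = 0.4510491…
Then the exponent is δ²μ/2 = (μ − 329)²/(2μ) = 60.964924.

60.965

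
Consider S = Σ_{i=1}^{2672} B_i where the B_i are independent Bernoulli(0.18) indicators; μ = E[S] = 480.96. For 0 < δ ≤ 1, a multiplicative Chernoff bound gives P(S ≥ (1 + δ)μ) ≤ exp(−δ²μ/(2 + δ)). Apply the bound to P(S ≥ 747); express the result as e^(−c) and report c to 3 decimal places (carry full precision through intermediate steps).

Write 747 = (1 + δ)μ, so δ = 747/480.96 − 1 = 0.5531437…
Then the exponent is δ²μ/(2 + δ) = (747 − μ)² / (μ·(2 + δ)) = 57.638100.

57.638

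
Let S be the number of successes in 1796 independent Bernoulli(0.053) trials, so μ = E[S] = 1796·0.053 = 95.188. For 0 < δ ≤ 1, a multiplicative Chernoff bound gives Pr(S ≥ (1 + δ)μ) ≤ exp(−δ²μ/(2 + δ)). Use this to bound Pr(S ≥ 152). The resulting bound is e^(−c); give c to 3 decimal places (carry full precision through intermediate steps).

13.057

Write 152 = (1 + δ)μ, so δ = 152/95.188 − 1 = 0.5968399…
Then the exponent is δ²μ/(2 + δ) = (152 − μ)² / (μ·(2 + δ)) = 13.057282.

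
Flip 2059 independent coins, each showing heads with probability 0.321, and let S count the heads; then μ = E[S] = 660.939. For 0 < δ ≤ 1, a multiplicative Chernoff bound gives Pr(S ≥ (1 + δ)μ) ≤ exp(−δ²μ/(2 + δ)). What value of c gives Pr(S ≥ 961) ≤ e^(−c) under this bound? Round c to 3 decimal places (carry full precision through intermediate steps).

55.512

Write 961 = (1 + δ)μ, so δ = 961/660.939 − 1 = 0.453992…
Then the exponent is δ²μ/(2 + δ) = (961 − μ)² / (μ·(2 + δ)) = 55.511708.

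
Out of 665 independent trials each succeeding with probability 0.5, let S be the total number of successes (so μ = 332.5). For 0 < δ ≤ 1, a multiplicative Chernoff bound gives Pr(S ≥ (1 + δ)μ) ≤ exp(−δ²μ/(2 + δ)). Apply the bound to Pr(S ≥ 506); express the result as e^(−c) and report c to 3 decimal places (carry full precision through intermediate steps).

35.900

Write 506 = (1 + δ)μ, so δ = 506/332.5 − 1 = 0.5218045…
Then the exponent is δ²μ/(2 + δ) = (506 − μ)² / (μ·(2 + δ)) = 35.900119.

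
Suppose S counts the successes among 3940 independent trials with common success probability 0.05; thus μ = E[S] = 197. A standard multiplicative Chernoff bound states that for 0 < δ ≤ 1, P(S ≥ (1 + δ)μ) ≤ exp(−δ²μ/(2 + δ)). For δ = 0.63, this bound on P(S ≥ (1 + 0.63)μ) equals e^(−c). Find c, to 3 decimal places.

c = δ²μ/(2 + δ) = 0.63²·197/(2 + 0.63) = 29.7298.

29.730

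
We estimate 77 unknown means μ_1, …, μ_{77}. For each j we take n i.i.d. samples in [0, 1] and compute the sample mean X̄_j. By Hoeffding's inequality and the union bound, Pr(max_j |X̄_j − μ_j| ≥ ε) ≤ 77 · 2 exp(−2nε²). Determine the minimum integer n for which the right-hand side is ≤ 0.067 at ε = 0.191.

107

Need 2·77·exp(−2nε²) ≤ 0.067, i.e. exp(−2nε²) ≤ 0.067/154.
So 2nε² ≥ ln(154/0.067) = 7.740015.
Hence n ≥ 7.740015/(2·0.191²) = 106.083.
The smallest integer n is 107.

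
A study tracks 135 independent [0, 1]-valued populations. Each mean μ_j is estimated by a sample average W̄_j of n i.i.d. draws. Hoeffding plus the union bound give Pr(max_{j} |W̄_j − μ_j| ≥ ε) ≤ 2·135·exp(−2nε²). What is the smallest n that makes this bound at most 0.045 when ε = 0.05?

Need 2·135·exp(−2nε²) ≤ 0.045, i.e. exp(−2nε²) ≤ 0.045/270.
So 2nε² ≥ ln(270/0.045) = 8.699515.
Hence n ≥ 8.699515/(2·0.05²) = 1739.903.
The smallest integer n is 1740.

1740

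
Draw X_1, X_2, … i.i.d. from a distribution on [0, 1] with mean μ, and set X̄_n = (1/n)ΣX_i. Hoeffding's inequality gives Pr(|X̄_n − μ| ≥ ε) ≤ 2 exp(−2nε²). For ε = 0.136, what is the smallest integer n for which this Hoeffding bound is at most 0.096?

Require 2·exp(−2nε²) ≤ 0.096, i.e. 2nε² ≥ ln(2/0.096) = 3.036554.
So n ≥ 3.036554 / (2·0.136²) = 82.087.
The smallest integer n is 83.

83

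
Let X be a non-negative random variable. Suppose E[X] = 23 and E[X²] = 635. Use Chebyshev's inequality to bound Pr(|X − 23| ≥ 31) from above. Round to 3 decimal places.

0.110

Var(X) = E[X²] − (E[X])² = 635 − 529 = 106.
Chebyshev's inequality: Pr(|X − μ| ≥ t) ≤ Var(X)/t² = 106/961 = 0.1103.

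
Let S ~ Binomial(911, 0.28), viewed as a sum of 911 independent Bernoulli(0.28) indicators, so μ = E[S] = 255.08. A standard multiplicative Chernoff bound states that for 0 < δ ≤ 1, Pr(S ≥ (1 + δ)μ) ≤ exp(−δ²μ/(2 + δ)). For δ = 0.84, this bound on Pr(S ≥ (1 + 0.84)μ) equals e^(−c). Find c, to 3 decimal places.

63.375

c = δ²μ/(2 + δ) = 0.84²·255.08/(2 + 0.84) = 63.3748.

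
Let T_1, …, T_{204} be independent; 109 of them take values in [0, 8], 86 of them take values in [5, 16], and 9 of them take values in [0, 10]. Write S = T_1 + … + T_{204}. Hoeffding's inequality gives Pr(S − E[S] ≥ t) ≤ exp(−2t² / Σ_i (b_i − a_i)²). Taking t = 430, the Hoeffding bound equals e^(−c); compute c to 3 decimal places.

20.228

Σ(b_i − a_i)² = 109·8² + 86·11² + 9·10² = 18282.
c = 2t² / 18282 = 2·430² / 18282 = 20.2275.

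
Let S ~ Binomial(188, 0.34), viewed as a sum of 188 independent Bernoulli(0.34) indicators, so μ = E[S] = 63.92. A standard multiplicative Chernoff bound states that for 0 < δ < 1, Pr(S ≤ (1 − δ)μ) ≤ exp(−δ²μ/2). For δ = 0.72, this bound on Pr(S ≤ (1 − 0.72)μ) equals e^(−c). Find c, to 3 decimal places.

16.568

c = δ²μ/2 = 0.72²·63.92/2 = 16.5681.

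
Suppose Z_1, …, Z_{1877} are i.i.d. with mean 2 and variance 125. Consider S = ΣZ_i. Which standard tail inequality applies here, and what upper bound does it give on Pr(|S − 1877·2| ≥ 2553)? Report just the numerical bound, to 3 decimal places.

0.036

With mean and variance of each term known, Chebyshev's inequality bounds the deviation of the sum (or sample mean).
Var(S) = n·Var(Z_i) = 1877·125 = 234625.
Chebyshev: Pr(|S − 1877·2| ≥ 2553) ≤ Var(S)/2553² = 234625/6517809 = 0.0360.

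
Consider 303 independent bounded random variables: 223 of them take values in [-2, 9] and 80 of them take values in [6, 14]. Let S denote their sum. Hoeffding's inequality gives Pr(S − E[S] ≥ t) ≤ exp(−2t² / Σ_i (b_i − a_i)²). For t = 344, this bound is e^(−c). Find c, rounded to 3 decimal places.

7.372

Σ(b_i − a_i)² = 223·11² + 80·8² = 32103.
c = 2t² / 32103 = 2·344² / 32103 = 7.3723.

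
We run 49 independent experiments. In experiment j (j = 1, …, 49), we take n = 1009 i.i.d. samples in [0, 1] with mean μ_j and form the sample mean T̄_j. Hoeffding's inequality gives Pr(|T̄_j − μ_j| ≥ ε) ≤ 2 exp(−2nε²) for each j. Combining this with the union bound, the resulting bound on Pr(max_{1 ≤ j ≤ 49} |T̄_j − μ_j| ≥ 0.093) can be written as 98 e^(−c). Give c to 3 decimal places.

17.454

Union bound over the 49 events: Pr(max_{1 ≤ j ≤ 49} |T̄_j − μ_j| ≥ 0.093) ≤ 49·2·exp(−2nε²) = 98 exp(−2·1009·0.093²).
So c = 2·1009·0.093² = 17.4537.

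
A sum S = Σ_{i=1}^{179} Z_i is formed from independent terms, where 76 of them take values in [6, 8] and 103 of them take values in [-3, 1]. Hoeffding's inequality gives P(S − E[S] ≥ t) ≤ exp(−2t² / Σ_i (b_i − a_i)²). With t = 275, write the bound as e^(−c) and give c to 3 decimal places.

77.485

Σ(b_i − a_i)² = 76·2² + 103·4² = 1952.
c = 2t² / 1952 = 2·275² / 1952 = 77.4846.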